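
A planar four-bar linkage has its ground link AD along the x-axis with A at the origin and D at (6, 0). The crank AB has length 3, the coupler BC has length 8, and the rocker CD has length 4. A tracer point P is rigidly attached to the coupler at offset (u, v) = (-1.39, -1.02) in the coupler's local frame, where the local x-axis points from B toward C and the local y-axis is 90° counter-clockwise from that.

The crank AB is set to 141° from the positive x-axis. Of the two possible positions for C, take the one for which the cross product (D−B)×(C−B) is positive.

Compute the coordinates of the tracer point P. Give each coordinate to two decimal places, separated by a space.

A=(0,0), D=(6.00,0)
B = A + 3.00·(cos141°, sin141°) = (-2.3314, 1.8880)
|BD| = 8.5427
circle(B,8.00) ∩ circle(D,4.00): a=7.0808, h=3.7233
  candidates: C₊=(5.3971,3.9543) cross=31.807; C₋=(3.7514,-3.3081) cross=-31.807
  mode + wants cross > 0 → take C=(5.3971,3.9543) (cross=31.807)
ex = (C−B)/|BC| = (0.9661,0.2583); ey = (-0.2583,0.9661)
P = B + -1.39·ex + -1.02·ey = (-3.4108,0.5435)

-3.41 0.54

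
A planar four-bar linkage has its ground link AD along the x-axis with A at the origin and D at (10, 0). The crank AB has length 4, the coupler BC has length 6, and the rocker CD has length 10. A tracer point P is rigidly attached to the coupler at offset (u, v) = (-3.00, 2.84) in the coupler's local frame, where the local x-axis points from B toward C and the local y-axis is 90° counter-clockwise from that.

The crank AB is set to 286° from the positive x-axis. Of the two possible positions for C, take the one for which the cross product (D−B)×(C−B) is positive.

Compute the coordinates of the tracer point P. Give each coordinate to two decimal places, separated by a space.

-1.27 -7.23

A=(0,0), D=(10.00,0)
B = A + 4.00·(cos286°, sin286°) = (1.1025, -3.8450)
|BD| = 9.6927
circle(B,6.00) ∩ circle(D,10.00): a=1.5449, h=5.7977
  candidates: C₊=(0.2208,2.0898) cross=56.195; C₋=(4.8206,-8.5542) cross=-56.195
  mode + wants cross > 0 → take C=(0.2208,2.0898) (cross=56.195)
ex = (C−B)/|BC| = (-0.1470,0.9891); ey = (-0.9891,-0.1470)
P = B + -3.00·ex + 2.84·ey = (-1.2657,-7.2298)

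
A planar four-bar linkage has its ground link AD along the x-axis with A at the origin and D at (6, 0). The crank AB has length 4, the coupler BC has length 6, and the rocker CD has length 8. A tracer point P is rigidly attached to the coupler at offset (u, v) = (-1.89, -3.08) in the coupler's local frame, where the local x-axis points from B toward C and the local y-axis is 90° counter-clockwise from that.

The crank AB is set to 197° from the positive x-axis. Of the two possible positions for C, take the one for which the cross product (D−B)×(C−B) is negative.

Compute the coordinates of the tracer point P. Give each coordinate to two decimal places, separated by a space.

-7.37 -1.88

A=(0,0), D=(6.00,0)
B = A + 4.00·(cos197°, sin197°) = (-3.8252, -1.1695)
|BD| = 9.8946
circle(B,6.00) ∩ circle(D,8.00): a=3.5324, h=4.8500
  candidates: C₊=(-0.8909,4.0640) cross=47.989; C₋=(0.2556,-5.5680) cross=-47.989
  mode - wants cross < 0 → take C=(0.2556,-5.5680) (cross=-47.989)
ex = (C−B)/|BC| = (0.6801,-0.7331); ey = (0.7331,0.6801)
P = B + -1.89·ex + -3.08·ey = (-7.3686,-1.8788)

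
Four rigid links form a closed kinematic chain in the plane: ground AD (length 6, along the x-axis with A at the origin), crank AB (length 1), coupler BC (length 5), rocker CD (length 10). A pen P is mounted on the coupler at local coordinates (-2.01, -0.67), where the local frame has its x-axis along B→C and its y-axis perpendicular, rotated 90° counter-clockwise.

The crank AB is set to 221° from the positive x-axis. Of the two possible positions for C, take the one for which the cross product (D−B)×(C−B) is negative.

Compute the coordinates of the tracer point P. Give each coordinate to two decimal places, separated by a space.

A=(0,0), D=(6.00,0)
B = A + 1.00·(cos221°, sin221°) = (-0.7547, -0.6561)
|BD| = 6.7865
circle(B,5.00) ∩ circle(D,10.00): a=-2.1324, h=4.5225
  candidates: C₊=(-3.3143,3.6391) cross=30.692; C₋=(-2.4400,-5.3635) cross=-30.692
  mode - wants cross < 0 → take C=(-2.4400,-5.3635) (cross=-30.692)
ex = (C−B)/|BC| = (-0.3371,-0.9415); ey = (0.9415,-0.3371)
P = B + -2.01·ex + -0.67·ey = (-0.7080,1.4622)

-0.71 1.46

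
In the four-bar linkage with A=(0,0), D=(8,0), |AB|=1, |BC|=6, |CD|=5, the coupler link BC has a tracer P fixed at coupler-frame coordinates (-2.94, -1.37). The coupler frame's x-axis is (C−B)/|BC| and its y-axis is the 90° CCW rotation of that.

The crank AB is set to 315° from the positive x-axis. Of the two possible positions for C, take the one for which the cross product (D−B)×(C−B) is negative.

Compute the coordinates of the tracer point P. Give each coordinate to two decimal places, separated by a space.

-2.46 -0.03

A=(0,0), D=(8.00,0)
B = A + 1.00·(cos315°, sin315°) = (0.7071, -0.7071)
|BD| = 7.3271
circle(B,6.00) ∩ circle(D,5.00): a=4.4142, h=4.0639
  candidates: C₊=(4.7085,3.7638) cross=29.776; C₋=(5.4929,-4.3260) cross=-29.776
  mode - wants cross < 0 → take C=(5.4929,-4.3260) (cross=-29.776)
ex = (C−B)/|BC| = (0.7976,-0.6031); ey = (0.6031,0.7976)
P = B + -2.94·ex + -1.37·ey = (-2.4642,-0.0266)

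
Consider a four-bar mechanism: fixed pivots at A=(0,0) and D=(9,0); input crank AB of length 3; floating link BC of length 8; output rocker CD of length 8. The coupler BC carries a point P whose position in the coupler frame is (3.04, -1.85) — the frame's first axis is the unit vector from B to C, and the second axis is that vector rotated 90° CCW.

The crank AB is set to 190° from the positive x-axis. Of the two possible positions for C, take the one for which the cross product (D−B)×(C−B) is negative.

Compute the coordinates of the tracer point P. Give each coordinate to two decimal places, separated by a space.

A=(0,0), D=(9.00,0)
B = A + 3.00·(cos190°, sin190°) = (-2.9544, -0.5209)
|BD| = 11.9658
circle(B,8.00) ∩ circle(D,8.00): a=5.9829, h=5.3108
  candidates: C₊=(2.7916,5.0453) cross=63.548; C₋=(3.2540,-5.5663) cross=-63.548
  mode - wants cross < 0 → take C=(3.2540,-5.5663) (cross=-63.548)
ex = (C−B)/|BC| = (0.7761,-0.6307); ey = (0.6307,0.7761)
P = B + 3.04·ex + -1.85·ey = (-1.7620,-3.8739)

-1.76 -3.87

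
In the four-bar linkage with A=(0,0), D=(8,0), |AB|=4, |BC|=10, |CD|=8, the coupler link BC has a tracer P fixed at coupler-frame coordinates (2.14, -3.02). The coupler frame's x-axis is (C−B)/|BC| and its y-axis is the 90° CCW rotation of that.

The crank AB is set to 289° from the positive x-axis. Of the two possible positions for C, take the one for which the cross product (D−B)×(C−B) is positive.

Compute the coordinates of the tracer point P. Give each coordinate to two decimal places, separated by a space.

A=(0,0), D=(8.00,0)
B = A + 4.00·(cos289°, sin289°) = (1.3023, -3.7821)
|BD| = 7.6918
circle(B,10.00) ∩ circle(D,8.00): a=6.1861, h=7.8570
  candidates: C₊=(2.8255,6.1012) cross=60.435; C₋=(10.5522,-7.5820) cross=-60.435
  mode + wants cross > 0 → take C=(2.8255,6.1012) (cross=60.435)
ex = (C−B)/|BC| = (0.1523,0.9883); ey = (-0.9883,0.1523)
P = B + 2.14·ex + -3.02·ey = (4.6130,-2.1271)

4.61 -2.13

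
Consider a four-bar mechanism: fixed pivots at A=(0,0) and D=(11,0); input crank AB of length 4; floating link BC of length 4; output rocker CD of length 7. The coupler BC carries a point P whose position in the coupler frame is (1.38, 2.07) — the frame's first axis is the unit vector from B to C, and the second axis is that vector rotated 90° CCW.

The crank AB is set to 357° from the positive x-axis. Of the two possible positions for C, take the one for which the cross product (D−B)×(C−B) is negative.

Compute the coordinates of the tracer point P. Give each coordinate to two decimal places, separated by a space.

A=(0,0), D=(11.00,0)
B = A + 4.00·(cos357°, sin357°) = (3.9945, -0.2093)
|BD| = 7.0086
circle(B,4.00) ∩ circle(D,7.00): a=1.1501, h=3.8311
  candidates: C₊=(5.0296,3.6544) cross=26.851; C₋=(5.2585,-4.0044) cross=-26.851
  mode - wants cross < 0 → take C=(5.2585,-4.0044) (cross=-26.851)
ex = (C−B)/|BC| = (0.3160,-0.9488); ey = (0.9488,0.3160)
P = B + 1.38·ex + 2.07·ey = (6.3945,-0.8645)

6.39 -0.86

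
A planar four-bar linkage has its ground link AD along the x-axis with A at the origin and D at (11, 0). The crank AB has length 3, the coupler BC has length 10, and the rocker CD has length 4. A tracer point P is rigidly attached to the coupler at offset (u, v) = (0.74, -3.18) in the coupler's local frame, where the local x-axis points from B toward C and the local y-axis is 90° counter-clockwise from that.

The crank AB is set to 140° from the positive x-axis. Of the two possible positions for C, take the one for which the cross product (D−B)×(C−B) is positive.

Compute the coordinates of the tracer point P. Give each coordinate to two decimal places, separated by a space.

A=(0,0), D=(11.00,0)
B = A + 3.00·(cos140°, sin140°) = (-2.2981, 1.9284)
|BD| = 13.4372
circle(B,10.00) ∩ circle(D,4.00): a=9.8443, h=1.7580
  candidates: C₊=(7.6965,2.2554) cross=23.623; C₋=(7.1919,-1.2242) cross=-23.623
  mode + wants cross > 0 → take C=(7.6965,2.2554) (cross=23.623)
ex = (C−B)/|BC| = (0.9995,0.0327); ey = (-0.0327,0.9995)
P = B + 0.74·ex + -3.18·ey = (-1.4545,-1.2257)

-1.45 -1.23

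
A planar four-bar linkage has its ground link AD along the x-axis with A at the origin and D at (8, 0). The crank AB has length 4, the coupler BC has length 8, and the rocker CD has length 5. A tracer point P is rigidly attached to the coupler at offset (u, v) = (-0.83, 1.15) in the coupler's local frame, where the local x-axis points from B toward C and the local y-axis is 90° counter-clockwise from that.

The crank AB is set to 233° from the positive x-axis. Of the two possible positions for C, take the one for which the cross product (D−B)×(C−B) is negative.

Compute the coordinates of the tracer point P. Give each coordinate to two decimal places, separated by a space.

-3.06 -1.94

A=(0,0), D=(8.00,0)
B = A + 4.00·(cos233°, sin233°) = (-2.4073, -3.1945)
|BD| = 10.8865
circle(B,8.00) ∩ circle(D,5.00): a=7.2345, h=3.4150
  candidates: C₊=(3.5066,2.1930) cross=37.178; C₋=(5.5108,-4.3364) cross=-37.178
  mode - wants cross < 0 → take C=(5.5108,-4.3364) (cross=-37.178)
ex = (C−B)/|BC| = (0.9898,-0.1427); ey = (0.1427,0.9898)
P = B + -0.83·ex + 1.15·ey = (-3.0646,-1.9379)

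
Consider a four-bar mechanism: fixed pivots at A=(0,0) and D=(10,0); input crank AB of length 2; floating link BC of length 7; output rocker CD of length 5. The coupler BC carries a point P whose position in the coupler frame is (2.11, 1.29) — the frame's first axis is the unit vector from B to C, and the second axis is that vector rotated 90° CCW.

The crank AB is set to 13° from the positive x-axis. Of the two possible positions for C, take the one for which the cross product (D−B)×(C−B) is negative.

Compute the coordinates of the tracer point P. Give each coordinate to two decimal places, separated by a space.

A=(0,0), D=(10.00,0)
B = A + 2.00·(cos13°, sin13°) = (1.9487, 0.4499)
|BD| = 8.0638
circle(B,7.00) ∩ circle(D,5.00): a=5.5200, h=4.3046
  candidates: C₊=(7.7003,4.4398) cross=34.711; C₋=(7.2200,-4.1559) cross=-34.711
  mode - wants cross < 0 → take C=(7.2200,-4.1559) (cross=-34.711)
ex = (C−B)/|BC| = (0.7530,-0.6580); ey = (0.6580,0.7530)
P = B + 2.11·ex + 1.29·ey = (4.3864,0.0330)

4.39 0.03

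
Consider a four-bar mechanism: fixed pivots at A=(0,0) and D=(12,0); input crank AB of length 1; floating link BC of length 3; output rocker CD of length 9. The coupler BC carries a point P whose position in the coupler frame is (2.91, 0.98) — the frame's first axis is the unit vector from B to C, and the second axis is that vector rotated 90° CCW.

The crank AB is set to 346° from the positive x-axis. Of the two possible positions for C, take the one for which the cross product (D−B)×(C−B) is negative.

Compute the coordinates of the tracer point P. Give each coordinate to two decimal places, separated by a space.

3.83 -1.36

A=(0,0), D=(12.00,0)
B = A + 1.00·(cos346°, sin346°) = (0.9703, -0.2419)
|BD| = 11.0324
circle(B,3.00) ∩ circle(D,9.00): a=2.2530, h=1.9808
  candidates: C₊=(3.1794,1.7879) cross=21.853; C₋=(3.2662,-2.1729) cross=-21.853
  mode - wants cross < 0 → take C=(3.2662,-2.1729) (cross=-21.853)
ex = (C−B)/|BC| = (0.7653,-0.6437); ey = (0.6437,0.7653)
P = B + 2.91·ex + 0.98·ey = (3.8281,-1.3650)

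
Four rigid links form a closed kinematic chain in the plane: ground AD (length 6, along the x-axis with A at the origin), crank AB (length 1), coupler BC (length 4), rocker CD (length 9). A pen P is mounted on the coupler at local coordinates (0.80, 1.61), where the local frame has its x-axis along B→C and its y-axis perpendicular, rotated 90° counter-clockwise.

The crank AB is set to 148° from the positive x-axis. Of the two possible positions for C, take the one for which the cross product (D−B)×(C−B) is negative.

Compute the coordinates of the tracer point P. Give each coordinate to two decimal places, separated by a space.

A=(0,0), D=(6.00,0)
B = A + 1.00·(cos148°, sin148°) = (-0.8480, 0.5299)
|BD| = 6.8685
circle(B,4.00) ∩ circle(D,9.00): a=-1.2975, h=3.7837
  candidates: C₊=(-1.8497,4.4025) cross=25.989; C₋=(-2.4336,-3.1424) cross=-25.989
  mode - wants cross < 0 → take C=(-2.4336,-3.1424) (cross=-25.989)
ex = (C−B)/|BC| = (-0.3964,-0.9181); ey = (0.9181,-0.3964)
P = B + 0.80·ex + 1.61·ey = (0.3130,-0.8427)

0.31 -0.84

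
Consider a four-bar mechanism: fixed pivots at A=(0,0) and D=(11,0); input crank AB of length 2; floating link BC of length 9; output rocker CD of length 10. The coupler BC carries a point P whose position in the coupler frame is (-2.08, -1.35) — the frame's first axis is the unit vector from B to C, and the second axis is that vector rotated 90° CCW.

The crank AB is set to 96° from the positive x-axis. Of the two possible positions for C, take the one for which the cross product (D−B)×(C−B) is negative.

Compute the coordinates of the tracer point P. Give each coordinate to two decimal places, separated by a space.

-2.25 3.39

A=(0,0), D=(11.00,0)
B = A + 2.00·(cos96°, sin96°) = (-0.2091, 1.9890)
|BD| = 11.3842
circle(B,9.00) ∩ circle(D,10.00): a=4.8576, h=7.5765
  candidates: C₊=(5.8976,8.6003) cross=86.252; C₋=(3.2500,-6.3197) cross=-86.252
  mode - wants cross < 0 → take C=(3.2500,-6.3197) (cross=-86.252)
ex = (C−B)/|BC| = (0.3843,-0.9232); ey = (0.9232,0.3843)
P = B + -2.08·ex + -1.35·ey = (-2.2548,3.3904)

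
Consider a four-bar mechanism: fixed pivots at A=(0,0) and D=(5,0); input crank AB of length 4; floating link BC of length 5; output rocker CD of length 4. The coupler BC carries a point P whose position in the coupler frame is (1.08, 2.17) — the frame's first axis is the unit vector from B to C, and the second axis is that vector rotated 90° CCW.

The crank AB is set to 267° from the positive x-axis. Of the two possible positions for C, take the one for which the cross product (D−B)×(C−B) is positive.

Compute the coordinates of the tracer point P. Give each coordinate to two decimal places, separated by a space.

A=(0,0), D=(5.00,0)
B = A + 4.00·(cos267°, sin267°) = (-0.2093, -3.9945)
|BD| = 6.5646
circle(B,5.00) ∩ circle(D,4.00): a=3.9678, h=3.0425
  candidates: C₊=(1.0880,0.8342) cross=19.973; C₋=(4.7907,-3.9945) cross=-19.973
  mode + wants cross > 0 → take C=(1.0880,0.8342) (cross=19.973)
ex = (C−B)/|BC| = (0.2595,0.9658); ey = (-0.9658,0.2595)
P = B + 1.08·ex + 2.17·ey = (-2.0248,-2.3885)

-2.02 -2.39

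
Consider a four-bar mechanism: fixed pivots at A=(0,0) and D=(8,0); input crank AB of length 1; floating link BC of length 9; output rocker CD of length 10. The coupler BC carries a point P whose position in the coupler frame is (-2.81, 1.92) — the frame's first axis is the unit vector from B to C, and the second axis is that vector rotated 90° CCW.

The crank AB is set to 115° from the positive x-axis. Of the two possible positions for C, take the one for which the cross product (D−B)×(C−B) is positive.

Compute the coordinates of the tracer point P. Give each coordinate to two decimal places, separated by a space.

-3.39 -0.76

A=(0,0), D=(8.00,0)
B = A + 1.00·(cos115°, sin115°) = (-0.4226, 0.9063)
|BD| = 8.4712
circle(B,9.00) ∩ circle(D,10.00): a=3.1142, h=8.4440
  candidates: C₊=(3.5771,8.9687) cross=71.532; C₋=(1.7703,-7.8224) cross=-71.532
  mode + wants cross > 0 → take C=(3.5771,8.9687) (cross=71.532)
ex = (C−B)/|BC| = (0.4444,0.8958); ey = (-0.8958,0.4444)
P = B + -2.81·ex + 1.92·ey = (-3.3914,-0.7577)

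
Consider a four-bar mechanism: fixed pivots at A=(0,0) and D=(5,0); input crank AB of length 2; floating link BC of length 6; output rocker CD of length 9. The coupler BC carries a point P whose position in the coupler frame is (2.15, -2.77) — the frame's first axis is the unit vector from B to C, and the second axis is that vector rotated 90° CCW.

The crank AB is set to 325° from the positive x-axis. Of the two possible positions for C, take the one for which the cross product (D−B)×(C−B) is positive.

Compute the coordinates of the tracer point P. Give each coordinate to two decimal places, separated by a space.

0.67 2.22

A=(0,0), D=(5.00,0)
B = A + 2.00·(cos325°, sin325°) = (1.6383, -1.1472)
|BD| = 3.5520
circle(B,6.00) ∩ circle(D,9.00): a=-4.5584, h=3.9014
  candidates: C₊=(-3.9358,1.0731) cross=13.858; C₋=(-1.4158,-6.3117) cross=-13.858
  mode + wants cross > 0 → take C=(-3.9358,1.0731) (cross=13.858)
ex = (C−B)/|BC| = (-0.9290,0.3700); ey = (-0.3700,-0.9290)
P = B + 2.15·ex + -2.77·ey = (0.6659,2.2218)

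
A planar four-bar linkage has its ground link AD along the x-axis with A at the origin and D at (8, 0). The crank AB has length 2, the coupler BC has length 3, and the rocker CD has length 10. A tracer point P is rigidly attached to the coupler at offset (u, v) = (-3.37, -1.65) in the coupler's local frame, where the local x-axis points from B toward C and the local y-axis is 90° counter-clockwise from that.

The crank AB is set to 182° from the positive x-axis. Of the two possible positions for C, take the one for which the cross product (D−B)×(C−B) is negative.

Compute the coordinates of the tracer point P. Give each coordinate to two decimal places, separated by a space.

-4.16 3.00

A=(0,0), D=(8.00,0)
B = A + 2.00·(cos182°, sin182°) = (-1.9988, -0.0698)
|BD| = 9.9990
circle(B,3.00) ∩ circle(D,10.00): a=0.4491, h=2.9662
  candidates: C₊=(-1.5704,2.8995) cross=29.659; C₋=(-1.5290,-3.0328) cross=-29.659
  mode - wants cross < 0 → take C=(-1.5290,-3.0328) (cross=-29.659)
ex = (C−B)/|BC| = (0.1566,-0.9877); ey = (0.9877,0.1566)
P = B + -3.37·ex + -1.65·ey = (-4.1561,3.0003)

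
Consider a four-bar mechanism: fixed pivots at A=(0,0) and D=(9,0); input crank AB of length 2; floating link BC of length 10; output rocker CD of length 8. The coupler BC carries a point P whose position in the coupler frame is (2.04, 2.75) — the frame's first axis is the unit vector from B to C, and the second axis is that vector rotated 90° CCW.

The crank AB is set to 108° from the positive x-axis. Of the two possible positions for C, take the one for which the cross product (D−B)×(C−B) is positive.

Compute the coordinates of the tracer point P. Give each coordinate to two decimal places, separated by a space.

A=(0,0), D=(9.00,0)
B = A + 2.00·(cos108°, sin108°) = (-0.6180, 1.9021)
|BD| = 9.8043
circle(B,10.00) ∩ circle(D,8.00): a=6.7381, h=7.3891
  candidates: C₊=(7.4256,7.8435) cross=72.445; C₋=(4.5585,-6.6538) cross=-72.445
  mode + wants cross > 0 → take C=(7.4256,7.8435) (cross=72.445)
ex = (C−B)/|BC| = (0.8044,0.5941); ey = (-0.5941,0.8044)
P = B + 2.04·ex + 2.75·ey = (-0.6110,5.3262)

-0.61 5.33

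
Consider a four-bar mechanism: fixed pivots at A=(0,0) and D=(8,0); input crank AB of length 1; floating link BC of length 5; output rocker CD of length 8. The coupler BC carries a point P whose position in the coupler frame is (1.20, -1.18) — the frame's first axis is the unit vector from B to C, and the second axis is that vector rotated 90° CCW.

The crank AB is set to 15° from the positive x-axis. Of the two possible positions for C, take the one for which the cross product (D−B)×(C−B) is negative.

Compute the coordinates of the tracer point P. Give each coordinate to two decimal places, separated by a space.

-0.07 -1.07

A=(0,0), D=(8.00,0)
B = A + 1.00·(cos15°, sin15°) = (0.9659, 0.2588)
|BD| = 7.0388
circle(B,5.00) ∩ circle(D,8.00): a=0.7491, h=4.9436
  candidates: C₊=(1.8963,5.1715) cross=34.797; C₋=(1.5327,-4.7090) cross=-34.797
  mode - wants cross < 0 → take C=(1.5327,-4.7090) (cross=-34.797)
ex = (C−B)/|BC| = (0.1134,-0.9936); ey = (0.9936,0.1134)
P = B + 1.20·ex + -1.18·ey = (-0.0704,-1.0672)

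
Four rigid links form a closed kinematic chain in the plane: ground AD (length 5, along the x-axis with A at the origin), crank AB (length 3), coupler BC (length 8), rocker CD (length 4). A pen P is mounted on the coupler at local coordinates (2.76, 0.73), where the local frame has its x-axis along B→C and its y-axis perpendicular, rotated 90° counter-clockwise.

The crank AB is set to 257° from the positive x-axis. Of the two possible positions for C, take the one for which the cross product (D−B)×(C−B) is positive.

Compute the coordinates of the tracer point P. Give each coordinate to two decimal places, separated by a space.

A=(0,0), D=(5.00,0)
B = A + 3.00·(cos257°, sin257°) = (-0.6749, -2.9231)
|BD| = 6.3835
circle(B,8.00) ∩ circle(D,4.00): a=6.9514, h=3.9595
  candidates: C₊=(3.6918,3.7800) cross=25.275; C₋=(7.3181,-3.2598) cross=-25.275
  mode + wants cross > 0 → take C=(3.6918,3.7800) (cross=25.275)
ex = (C−B)/|BC| = (0.5458,0.8379); ey = (-0.8379,0.5458)
P = B + 2.76·ex + 0.73·ey = (0.2200,-0.2121)

0.22 -0.21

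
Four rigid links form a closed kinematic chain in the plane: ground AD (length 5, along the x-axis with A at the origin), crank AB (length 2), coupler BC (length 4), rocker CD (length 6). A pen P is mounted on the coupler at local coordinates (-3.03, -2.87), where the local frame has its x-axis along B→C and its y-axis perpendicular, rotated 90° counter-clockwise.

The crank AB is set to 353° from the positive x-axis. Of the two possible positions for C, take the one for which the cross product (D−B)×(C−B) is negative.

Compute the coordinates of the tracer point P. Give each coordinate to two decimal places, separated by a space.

0.46 3.64

A=(0,0), D=(5.00,0)
B = A + 2.00·(cos353°, sin353°) = (1.9851, -0.2437)
|BD| = 3.0247
circle(B,4.00) ∩ circle(D,6.00): a=-1.7937, h=3.5753
  candidates: C₊=(-0.0909,3.1754) cross=10.814; C₋=(0.4853,-3.9519) cross=-10.814
  mode - wants cross < 0 → take C=(0.4853,-3.9519) (cross=-10.814)
ex = (C−B)/|BC| = (-0.3749,-0.9270); ey = (0.9270,-0.3749)
P = B + -3.03·ex + -2.87·ey = (0.4605,3.6413)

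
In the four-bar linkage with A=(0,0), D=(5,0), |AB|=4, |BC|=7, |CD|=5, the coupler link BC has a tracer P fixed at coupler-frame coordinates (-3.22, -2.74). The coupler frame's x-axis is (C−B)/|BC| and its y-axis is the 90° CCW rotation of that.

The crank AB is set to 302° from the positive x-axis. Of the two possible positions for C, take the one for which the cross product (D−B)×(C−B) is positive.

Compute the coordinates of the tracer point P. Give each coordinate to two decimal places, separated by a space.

5.13 -6.36

A=(0,0), D=(5.00,0)
B = A + 4.00·(cos302°, sin302°) = (2.1197, -3.3922)
|BD| = 4.4501
circle(B,7.00) ∩ circle(D,5.00): a=4.9216, h=4.9777
  candidates: C₊=(1.5108,3.5813) cross=22.151; C₋=(9.0996,-2.8624) cross=-22.151
  mode + wants cross > 0 → take C=(1.5108,3.5813) (cross=22.151)
ex = (C−B)/|BC| = (-0.0870,0.9962); ey = (-0.9962,-0.0870)
P = B + -3.22·ex + -2.74·ey = (5.1294,-6.3617)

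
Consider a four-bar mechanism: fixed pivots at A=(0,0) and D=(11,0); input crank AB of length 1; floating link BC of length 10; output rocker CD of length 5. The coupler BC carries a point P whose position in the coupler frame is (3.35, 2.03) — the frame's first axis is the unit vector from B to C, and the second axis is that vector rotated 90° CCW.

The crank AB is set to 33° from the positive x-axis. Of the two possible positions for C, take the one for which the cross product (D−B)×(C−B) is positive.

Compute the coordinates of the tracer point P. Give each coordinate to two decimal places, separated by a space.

2.98 3.82

A=(0,0), D=(11.00,0)
B = A + 1.00·(cos33°, sin33°) = (0.8387, 0.5446)
|BD| = 10.1759
circle(B,10.00) ∩ circle(D,5.00): a=8.7731, h=4.7992
  candidates: C₊=(9.8561,4.8674) cross=48.836; C₋=(9.3424,-4.7172) cross=-48.836
  mode + wants cross > 0 → take C=(9.8561,4.8674) (cross=48.836)
ex = (C−B)/|BC| = (0.9017,0.4323); ey = (-0.4323,0.9017)
P = B + 3.35·ex + 2.03·ey = (2.9820,3.8233)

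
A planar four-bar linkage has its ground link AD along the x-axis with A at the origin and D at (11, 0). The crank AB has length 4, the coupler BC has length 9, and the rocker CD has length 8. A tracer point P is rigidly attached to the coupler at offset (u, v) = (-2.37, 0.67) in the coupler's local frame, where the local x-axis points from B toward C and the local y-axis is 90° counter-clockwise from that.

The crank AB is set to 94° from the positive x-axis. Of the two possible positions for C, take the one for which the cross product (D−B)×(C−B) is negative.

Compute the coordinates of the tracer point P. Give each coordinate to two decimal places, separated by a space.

A=(0,0), D=(11.00,0)
B = A + 4.00·(cos94°, sin94°) = (-0.2790, 3.9903)
|BD| = 11.9641
circle(B,9.00) ∩ circle(D,8.00): a=6.6925, h=6.0175
  candidates: C₊=(8.0372,7.4312) cross=71.994; C₋=(4.0233,-3.9148) cross=-71.994
  mode - wants cross < 0 → take C=(4.0233,-3.9148) (cross=-71.994)
ex = (C−B)/|BC| = (0.4780,-0.8783); ey = (0.8783,0.4780)
P = B + -2.37·ex + 0.67·ey = (-0.8235,6.3922)

-0.82 6.39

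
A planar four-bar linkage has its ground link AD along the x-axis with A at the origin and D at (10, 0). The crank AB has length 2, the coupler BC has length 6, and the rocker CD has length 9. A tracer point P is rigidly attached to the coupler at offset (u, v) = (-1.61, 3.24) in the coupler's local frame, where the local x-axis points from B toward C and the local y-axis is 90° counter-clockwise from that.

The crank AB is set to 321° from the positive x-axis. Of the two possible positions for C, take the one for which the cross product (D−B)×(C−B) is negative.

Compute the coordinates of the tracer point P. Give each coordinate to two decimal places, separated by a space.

A=(0,0), D=(10.00,0)
B = A + 2.00·(cos321°, sin321°) = (1.5543, -1.2586)
|BD| = 8.5390
circle(B,6.00) ∩ circle(D,9.00): a=1.6345, h=5.7731
  candidates: C₊=(2.3200,4.6923) cross=49.296; C₋=(4.0219,-6.7277) cross=-49.296
  mode - wants cross < 0 → take C=(4.0219,-6.7277) (cross=-49.296)
ex = (C−B)/|BC| = (0.4113,-0.9115); ey = (0.9115,0.4113)
P = B + -1.61·ex + 3.24·ey = (3.8455,1.5414)

3.85 1.54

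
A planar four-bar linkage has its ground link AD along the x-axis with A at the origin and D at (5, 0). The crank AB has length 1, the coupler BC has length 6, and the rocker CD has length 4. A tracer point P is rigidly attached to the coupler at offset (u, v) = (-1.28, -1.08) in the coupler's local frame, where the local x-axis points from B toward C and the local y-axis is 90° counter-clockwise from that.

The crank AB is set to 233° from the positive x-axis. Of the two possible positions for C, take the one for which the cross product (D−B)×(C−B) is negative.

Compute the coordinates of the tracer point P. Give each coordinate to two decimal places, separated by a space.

-2.26 -1.04

A=(0,0), D=(5.00,0)
B = A + 1.00·(cos233°, sin233°) = (-0.6018, -0.7986)
|BD| = 5.6585
circle(B,6.00) ∩ circle(D,4.00): a=4.5965, h=3.8565
  candidates: C₊=(3.4044,3.6680) cross=21.822; C₋=(4.4930,-3.9677) cross=-21.822
  mode - wants cross < 0 → take C=(4.4930,-3.9677) (cross=-21.822)
ex = (C−B)/|BC| = (0.8491,-0.5282); ey = (0.5282,0.8491)
P = B + -1.28·ex + -1.08·ey = (-2.2591,-1.0396)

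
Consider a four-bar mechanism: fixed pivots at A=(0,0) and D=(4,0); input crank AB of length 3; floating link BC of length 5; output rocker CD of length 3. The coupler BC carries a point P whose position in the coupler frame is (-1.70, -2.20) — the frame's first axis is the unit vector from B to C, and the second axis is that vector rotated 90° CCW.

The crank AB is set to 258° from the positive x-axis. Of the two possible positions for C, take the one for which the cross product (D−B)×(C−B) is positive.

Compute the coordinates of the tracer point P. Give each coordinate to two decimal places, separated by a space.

A=(0,0), D=(4.00,0)
B = A + 3.00·(cos258°, sin258°) = (-0.6237, -2.9344)
|BD| = 5.4763
circle(B,5.00) ∩ circle(D,3.00): a=4.1990, h=2.7145
  candidates: C₊=(1.4670,1.6075) cross=14.865; C₋=(4.3761,-2.9763) cross=-14.865
  mode + wants cross > 0 → take C=(1.4670,1.6075) (cross=14.865)
ex = (C−B)/|BC| = (0.4181,0.9084); ey = (-0.9084,0.4181)
P = B + -1.70·ex + -2.20·ey = (0.6638,-5.3986)

0.66 -5.40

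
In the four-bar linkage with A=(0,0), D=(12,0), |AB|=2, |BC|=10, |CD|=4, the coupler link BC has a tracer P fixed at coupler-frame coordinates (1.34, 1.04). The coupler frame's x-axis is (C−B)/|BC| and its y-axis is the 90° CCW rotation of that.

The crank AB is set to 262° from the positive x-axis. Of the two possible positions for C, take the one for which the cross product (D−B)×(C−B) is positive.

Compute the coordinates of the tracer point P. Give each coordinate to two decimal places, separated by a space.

0.48 -0.46

A=(0,0), D=(12.00,0)
B = A + 2.00·(cos262°, sin262°) = (-0.2783, -1.9805)
|BD| = 12.4371
circle(B,10.00) ∩ circle(D,4.00): a=9.5955, h=2.8153
  candidates: C₊=(8.7464,2.3268) cross=35.014; C₋=(9.6431,-3.2318) cross=-35.014
  mode + wants cross > 0 → take C=(8.7464,2.3268) (cross=35.014)
ex = (C−B)/|BC| = (0.9025,0.4307); ey = (-0.4307,0.9025)
P = B + 1.34·ex + 1.04·ey = (0.4830,-0.4648)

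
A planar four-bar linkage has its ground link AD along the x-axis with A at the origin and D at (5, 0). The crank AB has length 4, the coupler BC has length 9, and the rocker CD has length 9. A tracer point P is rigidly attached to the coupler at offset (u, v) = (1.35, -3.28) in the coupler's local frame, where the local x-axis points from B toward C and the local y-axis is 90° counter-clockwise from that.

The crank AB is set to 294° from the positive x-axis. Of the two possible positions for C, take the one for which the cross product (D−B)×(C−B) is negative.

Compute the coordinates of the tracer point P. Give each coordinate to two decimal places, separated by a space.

A=(0,0), D=(5.00,0)
B = A + 4.00·(cos294°, sin294°) = (1.6269, -3.6542)
|BD| = 4.9730
circle(B,9.00) ∩ circle(D,9.00): a=2.4865, h=8.6497
  candidates: C₊=(-3.0424,4.0398) cross=43.015; C₋=(9.6693,-7.6940) cross=-43.015
  mode - wants cross < 0 → take C=(9.6693,-7.6940) (cross=-43.015)
ex = (C−B)/|BC| = (0.8936,-0.4489); ey = (0.4489,0.8936)
P = B + 1.35·ex + -3.28·ey = (1.3610,-7.1912)

1.36 -7.19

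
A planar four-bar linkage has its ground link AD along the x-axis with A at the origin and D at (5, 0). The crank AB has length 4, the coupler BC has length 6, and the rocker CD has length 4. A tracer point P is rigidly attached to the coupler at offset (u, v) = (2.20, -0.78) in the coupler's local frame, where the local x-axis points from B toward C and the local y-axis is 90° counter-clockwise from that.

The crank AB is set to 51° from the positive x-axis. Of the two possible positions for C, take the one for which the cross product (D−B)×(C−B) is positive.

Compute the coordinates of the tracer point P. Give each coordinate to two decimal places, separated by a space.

4.55 1.96

A=(0,0), D=(5.00,0)
B = A + 4.00·(cos51°, sin51°) = (2.5173, 3.1086)
|BD| = 3.9783
circle(B,6.00) ∩ circle(D,4.00): a=4.5028, h=3.9655
  candidates: C₊=(8.4258,2.0649) cross=15.776; C₋=(2.2288,-2.8845) cross=-15.776
  mode + wants cross > 0 → take C=(8.4258,2.0649) (cross=15.776)
ex = (C−B)/|BC| = (0.9848,-0.1739); ey = (0.1739,0.9848)
P = B + 2.20·ex + -0.78·ey = (4.5481,1.9578)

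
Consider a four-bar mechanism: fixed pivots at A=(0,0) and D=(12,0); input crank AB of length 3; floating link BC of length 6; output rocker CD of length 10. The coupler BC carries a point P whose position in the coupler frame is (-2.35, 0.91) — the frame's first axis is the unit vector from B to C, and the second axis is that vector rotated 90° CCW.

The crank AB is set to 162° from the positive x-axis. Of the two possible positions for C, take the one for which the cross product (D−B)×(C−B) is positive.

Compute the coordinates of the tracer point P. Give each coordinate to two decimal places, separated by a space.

A=(0,0), D=(12.00,0)
B = A + 3.00·(cos162°, sin162°) = (-2.8532, 0.9271)
|BD| = 14.8821
circle(B,6.00) ∩ circle(D,10.00): a=5.2908, h=2.8297
  candidates: C₊=(2.6036,3.4217) cross=42.112; C₋=(2.2511,-2.2268) cross=-42.112
  mode + wants cross > 0 → take C=(2.6036,3.4217) (cross=42.112)
ex = (C−B)/|BC| = (0.9095,0.4158); ey = (-0.4158,0.9095)
P = B + -2.35·ex + 0.91·ey = (-5.3688,0.7776)

-5.37 0.78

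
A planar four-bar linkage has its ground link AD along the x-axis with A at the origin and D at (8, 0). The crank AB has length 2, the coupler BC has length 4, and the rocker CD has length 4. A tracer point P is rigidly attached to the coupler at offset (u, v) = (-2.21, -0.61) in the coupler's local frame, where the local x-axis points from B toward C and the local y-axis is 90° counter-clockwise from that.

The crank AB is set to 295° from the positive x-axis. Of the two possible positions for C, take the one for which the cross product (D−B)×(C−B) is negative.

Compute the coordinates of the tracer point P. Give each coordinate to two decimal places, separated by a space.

-1.43 -2.09

A=(0,0), D=(8.00,0)
B = A + 2.00·(cos295°, sin295°) = (0.8452, -1.8126)
|BD| = 7.3808
circle(B,4.00) ∩ circle(D,4.00): a=3.6904, h=1.5430
  candidates: C₊=(4.0437,0.5895) cross=11.389; C₋=(4.8016,-2.4021) cross=-11.389
  mode - wants cross < 0 → take C=(4.8016,-2.4021) (cross=-11.389)
ex = (C−B)/|BC| = (0.9891,-0.1474); ey = (0.1474,0.9891)
P = B + -2.21·ex + -0.61·ey = (-1.4305,-2.0903)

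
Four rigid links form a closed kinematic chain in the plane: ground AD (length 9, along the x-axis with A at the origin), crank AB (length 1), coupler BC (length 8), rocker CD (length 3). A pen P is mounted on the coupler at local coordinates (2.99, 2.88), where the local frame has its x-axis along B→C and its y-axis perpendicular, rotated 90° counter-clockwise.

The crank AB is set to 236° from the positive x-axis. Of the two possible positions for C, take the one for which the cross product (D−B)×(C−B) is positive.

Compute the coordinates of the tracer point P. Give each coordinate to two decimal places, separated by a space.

A=(0,0), D=(9.00,0)
B = A + 1.00·(cos236°, sin236°) = (-0.5592, -0.8290)
|BD| = 9.5951
circle(B,8.00) ∩ circle(D,3.00): a=7.6636, h=2.2955
  candidates: C₊=(6.8774,2.1200) cross=22.026; C₋=(7.2741,-2.4538) cross=-22.026
  mode + wants cross > 0 → take C=(6.8774,2.1200) (cross=22.026)
ex = (C−B)/|BC| = (0.9296,0.3686); ey = (-0.3686,0.9296)
P = B + 2.99·ex + 2.88·ey = (1.1586,2.9504)

1.16 2.95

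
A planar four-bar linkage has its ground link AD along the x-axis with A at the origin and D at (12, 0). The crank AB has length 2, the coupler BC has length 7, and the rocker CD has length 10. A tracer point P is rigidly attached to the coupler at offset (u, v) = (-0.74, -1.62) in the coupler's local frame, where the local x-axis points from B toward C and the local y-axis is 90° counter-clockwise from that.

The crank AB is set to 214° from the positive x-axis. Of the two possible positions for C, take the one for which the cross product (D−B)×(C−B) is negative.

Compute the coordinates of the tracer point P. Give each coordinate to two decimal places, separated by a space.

A=(0,0), D=(12.00,0)
B = A + 2.00·(cos214°, sin214°) = (-1.6581, -1.1184)
|BD| = 13.7038
circle(B,7.00) ∩ circle(D,10.00): a=4.9911, h=4.9081
  candidates: C₊=(2.9158,4.1806) cross=67.259; C₋=(3.7169,-5.6027) cross=-67.259
  mode - wants cross < 0 → take C=(3.7169,-5.6027) (cross=-67.259)
ex = (C−B)/|BC| = (0.7679,-0.6406); ey = (0.6406,0.7679)
P = B + -0.74·ex + -1.62·ey = (-3.2641,-1.8883)

-3.26 -1.89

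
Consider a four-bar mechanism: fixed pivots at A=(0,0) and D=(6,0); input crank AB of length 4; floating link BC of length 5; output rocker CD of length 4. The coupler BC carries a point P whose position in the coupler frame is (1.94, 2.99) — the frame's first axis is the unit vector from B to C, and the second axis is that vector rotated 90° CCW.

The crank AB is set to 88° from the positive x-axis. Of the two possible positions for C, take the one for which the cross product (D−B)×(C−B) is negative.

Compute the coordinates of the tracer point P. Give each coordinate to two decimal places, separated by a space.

A=(0,0), D=(6.00,0)
B = A + 4.00·(cos88°, sin88°) = (0.1396, 3.9976)
|BD| = 7.0940
circle(B,5.00) ∩ circle(D,4.00): a=4.1813, h=2.7416
  candidates: C₊=(5.1388,3.9062) cross=19.449; C₋=(2.0489,-0.6235) cross=-19.449
  mode - wants cross < 0 → take C=(2.0489,-0.6235) (cross=-19.449)
ex = (C−B)/|BC| = (0.3819,-0.9242); ey = (0.9242,0.3819)
P = B + 1.94·ex + 2.99·ey = (3.6438,3.3463)

3.64 3.35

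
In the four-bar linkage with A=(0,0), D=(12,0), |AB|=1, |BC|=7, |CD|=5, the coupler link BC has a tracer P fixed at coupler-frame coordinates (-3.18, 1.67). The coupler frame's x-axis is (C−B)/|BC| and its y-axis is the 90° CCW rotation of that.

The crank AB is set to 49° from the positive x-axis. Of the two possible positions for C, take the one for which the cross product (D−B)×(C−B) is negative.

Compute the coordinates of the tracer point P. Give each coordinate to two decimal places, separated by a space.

-1.79 3.39

A=(0,0), D=(12.00,0)
B = A + 1.00·(cos49°, sin49°) = (0.6561, 0.7547)
|BD| = 11.3690
circle(B,7.00) ∩ circle(D,5.00): a=6.7400, h=1.8900
  candidates: C₊=(7.5067,2.1932) cross=21.488; C₋=(7.2557,-1.5786) cross=-21.488
  mode - wants cross < 0 → take C=(7.2557,-1.5786) (cross=-21.488)
ex = (C−B)/|BC| = (0.9428,-0.3333); ey = (0.3333,0.9428)
P = B + -3.18·ex + 1.67·ey = (-1.7854,3.3892)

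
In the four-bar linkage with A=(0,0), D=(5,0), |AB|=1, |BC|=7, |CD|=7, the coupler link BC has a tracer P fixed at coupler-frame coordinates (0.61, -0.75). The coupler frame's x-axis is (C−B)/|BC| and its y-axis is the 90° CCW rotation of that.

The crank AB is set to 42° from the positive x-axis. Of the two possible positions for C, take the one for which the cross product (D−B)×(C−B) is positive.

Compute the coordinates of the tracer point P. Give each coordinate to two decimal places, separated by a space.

A=(0,0), D=(5.00,0)
B = A + 1.00·(cos42°, sin42°) = (0.7431, 0.6691)
|BD| = 4.3091
circle(B,7.00) ∩ circle(D,7.00): a=2.1546, h=6.6602
  candidates: C₊=(3.9058,6.9139) cross=28.699; C₋=(1.8374,-6.2448) cross=-28.699
  mode + wants cross > 0 → take C=(3.9058,6.9139) (cross=28.699)
ex = (C−B)/|BC| = (0.4518,0.8921); ey = (-0.8921,0.4518)
P = B + 0.61·ex + -0.75·ey = (1.6878,0.8745)

1.69 0.87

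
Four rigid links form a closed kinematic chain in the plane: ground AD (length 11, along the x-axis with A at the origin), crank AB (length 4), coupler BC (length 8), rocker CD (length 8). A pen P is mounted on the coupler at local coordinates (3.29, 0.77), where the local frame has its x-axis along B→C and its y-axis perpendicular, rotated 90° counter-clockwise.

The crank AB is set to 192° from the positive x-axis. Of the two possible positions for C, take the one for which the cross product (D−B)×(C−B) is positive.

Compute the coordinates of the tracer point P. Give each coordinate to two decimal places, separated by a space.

-1.23 1.22

A=(0,0), D=(11.00,0)
B = A + 4.00·(cos192°, sin192°) = (-3.9126, -0.8316)
|BD| = 14.9358
circle(B,8.00) ∩ circle(D,8.00): a=7.4679, h=2.8689
  candidates: C₊=(3.3840,2.4487) cross=42.850; C₋=(3.7035,-3.2803) cross=-42.850
  mode + wants cross > 0 → take C=(3.3840,2.4487) (cross=42.850)
ex = (C−B)/|BC| = (0.9121,0.4100); ey = (-0.4100,0.9121)
P = B + 3.29·ex + 0.77·ey = (-1.2276,1.2197)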